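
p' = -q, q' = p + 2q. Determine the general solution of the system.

Coefficient matrix A = [[0, -1], [1, 2]].
Characteristic polynomial det(A - λI) = λ^2 - 2λ + 1 = 0.
Single eigenvalue λ = 1 with algebraic multiplicity 2.
Eigenvector v = (1,-1); generalized eigenvector w with (A-λI)w=v is (0,-1).
General solution: e^(t)[c_1·v + c_2·(t·v + w)].

p(t) = c_1e^(t) + c_2te^(t), q(t) = -c_1e^(t) - c_2te^(t) - c_2e^(t)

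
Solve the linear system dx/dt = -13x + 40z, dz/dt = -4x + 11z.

x(t) = -3K_1e^(-t)sin(4t) + K_1e^(-t)cos(4t) + K_2e^(-t)sin(4t) + 3K_2e^(-t)cos(4t), z(t) = -K_1e^(-t)sin(4t) + K_2e^(-t)cos(4t)

Coefficient matrix A = [[-13, 40], [-4, 11]].
Characteristic polynomial det(A - λI) = λ^2 + 2λ + 17 = 0.
Eigenvalues λ = -1 ± 4i (complex conjugate pair).
For λ=-1+4i: an eigenvector is (1,0) - i(-3,-1) = (1 + 3i, 0 + i).
A real fundamental pair from Re and Im of e^((-1+4i)t)v: X_1 = e^(-t)(cos(4t)·(1,0) + sin(4t)·(-3,-1)), X_2 = e^(-t)(sin(4t)·(1,0) - cos(4t)·(-3,-1)).
General solution: K_1X_1 + K_2X_2.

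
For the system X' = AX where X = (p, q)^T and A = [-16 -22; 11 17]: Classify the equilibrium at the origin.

A = [[-16,-22],[11,17]]; det(A-λI) = λ^2 - λ - 30.
λ = 6, -5: opposite signs.

saddle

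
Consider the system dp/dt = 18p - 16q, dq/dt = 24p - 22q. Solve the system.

Coefficient matrix A = [[18, -16], [24, -22]].
Characteristic polynomial det(A - λI) = λ^2 + 4λ - 12 = 0.
Eigenvalues λ = -6, 2.
For λ=-6: (A-λI) row 1 is [24, -16], so an eigenvector is (-2, -3).
For λ=2: (A-λI) row 1 is [16, -16], so an eigenvector is (1, 1).
General solution: K_1e^(-6t)(-2,-3) + K_2e^(2t)(1,1).

p(t) = -2K_1e^(-6t) + K_2e^(2t), q(t) = -3K_1e^(-6t) + K_2e^(2t)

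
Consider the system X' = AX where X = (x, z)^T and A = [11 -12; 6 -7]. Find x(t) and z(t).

x(t) = -C_1e^(-t) + 2C_2e^(5t), z(t) = -C_1e^(-t) + C_2e^(5t)

Coefficient matrix A = [[11, -12], [6, -7]].
Characteristic polynomial det(A - λI) = λ^2 - 4λ - 5 = 0.
Eigenvalues λ = -1, 5.
For λ=-1: (A-λI) row 1 is [12, -12], so an eigenvector is (-1, -1).
For λ=5: (A-λI) row 1 is [6, -12], so an eigenvector is (2, 1).
General solution: C_1e^(-t)(-1,-1) + C_2e^(5t)(2,1).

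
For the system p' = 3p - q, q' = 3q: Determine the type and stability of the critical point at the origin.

unstable improper node

A = [[3,-1],[0,3]]; det(A-λI) = λ^2 - 6λ + 9.
repeated λ = 3 with a single eigenvector.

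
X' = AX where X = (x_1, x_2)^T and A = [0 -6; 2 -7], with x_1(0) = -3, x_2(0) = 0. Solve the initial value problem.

x_1(t) = -12e^(-3t) + 9e^(-4t), x_2(t) = -6e^(-3t) + 6e^(-4t)

Coefficient matrix A = [[0, -6], [2, -7]].
Characteristic polynomial det(A - λI) = λ^2 + 7λ + 12 = 0.
Eigenvalues λ = -4, -3.
For λ=-4: (A-λI) row 1 is [4, -6], so an eigenvector is (-3, -2).
For λ=-3: (A-λI) row 1 is [3, -6], so an eigenvector is (2, 1).
General solution: c_1e^(-4t)(-3,-2) + c_2e^(-3t)(2,1).
Applying x_1(0)=-3, x_2(0)=0 gives c_1=-3, c_2=-6.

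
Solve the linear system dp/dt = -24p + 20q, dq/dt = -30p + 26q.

Coefficient matrix A = [[-24, 20], [-30, 26]].
Characteristic polynomial det(A - λI) = λ^2 - 2λ - 24 = 0.
Eigenvalues λ = -4, 6.
For λ=-4: (A-λI) row 1 is [-20, 20], so an eigenvector is (-1, -1).
For λ=6: (A-λI) row 1 is [-30, 20], so an eigenvector is (2, 3).
General solution: C_1e^(-4t)(-1,-1) + C_2e^(6t)(2,3).

p(t) = -C_1e^(-4t) + 2C_2e^(6t), q(t) = -C_1e^(-4t) + 3C_2e^(6t)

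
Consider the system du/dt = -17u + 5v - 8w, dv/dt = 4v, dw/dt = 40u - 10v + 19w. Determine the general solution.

u(t) = -2c_1e^(3t) + c_2e^(4t) + c_3e^(-t), v(t) = c_2e^(4t), w(t) = 5c_1e^(3t) - 2c_2e^(4t) - 2c_3e^(-t)

Coefficient matrix A = [[-17, 5, -8], [0, 4, 0], [40, -10, 19]].
det(A - λI) = 0 gives eigenvalues λ = 3, 4, -1.
For λ=3: eigenvector (-2,0,5).
For λ=4: eigenvector (1,1,-2).
For λ=-1: eigenvector (1,0,-2).
General solution: c_1e^(3t)(-2,0,5) + c_2e^(4t)(1,1,-2) + c_3e^(-t)(1,0,-2).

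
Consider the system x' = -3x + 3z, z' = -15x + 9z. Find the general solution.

Coefficient matrix A = [[-3, 3], [-15, 9]].
Characteristic polynomial det(A - λI) = λ^2 - 6λ + 18 = 0.
Eigenvalues λ = 3 ± 3i (complex conjugate pair).
For λ=3+3i: an eigenvector is (0,1) - i(1,2) = (0 - i, 1 - 2i).
A real fundamental pair from Re and Im of e^((3+3i)t)v: X_1 = e^(3t)(cos(3t)·(0,1) + sin(3t)·(1,2)), X_2 = e^(3t)(sin(3t)·(0,1) - cos(3t)·(1,2)).
General solution: c_1X_1 + c_2X_2.

x(t) = c_1e^(3t)sin(3t) - c_2e^(3t)cos(3t), z(t) = 2c_1e^(3t)sin(3t) + c_1e^(3t)cos(3t) + c_2e^(3t)sin(3t) - 2c_2e^(3t)cos(3t)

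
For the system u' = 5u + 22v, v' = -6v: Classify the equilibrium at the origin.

A = [[5,22],[0,-6]]; det(A-λI) = λ^2 + λ - 30.
λ = -6, 5: opposite signs.

saddle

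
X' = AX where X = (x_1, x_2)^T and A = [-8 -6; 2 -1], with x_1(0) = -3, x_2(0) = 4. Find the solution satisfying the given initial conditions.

x_1(t) = -15e^(-4t) + 12e^(-5t), x_2(t) = 10e^(-4t) - 6e^(-5t)

Coefficient matrix A = [[-8, -6], [2, -1]].
Characteristic polynomial det(A - λI) = λ^2 + 9λ + 20 = 0.
Eigenvalues λ = -4, -5.
For λ=-4: (A-λI) row 1 is [-4, -6], so an eigenvector is (3, -2).
For λ=-5: (A-λI) row 1 is [-3, -6], so an eigenvector is (-2, 1).
General solution: C_1e^(-4t)(3,-2) + C_2e^(-5t)(-2,1).
Applying x_1(0)=-3, x_2(0)=4 gives C_1=-5, C_2=-6.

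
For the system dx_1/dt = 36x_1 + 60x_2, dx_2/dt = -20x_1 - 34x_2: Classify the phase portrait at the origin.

saddle

A = [[36,60],[-20,-34]]; det(A-λI) = λ^2 - 2λ - 24.
λ = 6, -4: opposite signs.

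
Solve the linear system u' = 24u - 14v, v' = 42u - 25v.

Coefficient matrix A = [[24, -14], [42, -25]].
Characteristic polynomial det(A - λI) = λ^2 + λ - 12 = 0.
Eigenvalues λ = 3, -4.
For λ=3: (A-λI) row 1 is [21, -14], so an eigenvector is (-2, -3).
For λ=-4: (A-λI) row 1 is [28, -14], so an eigenvector is (-1, -2).
General solution: C_1e^(3t)(-2,-3) + C_2e^(-4t)(-1,-2).

u(t) = -2C_1e^(3t) - C_2e^(-4t), v(t) = -3C_1e^(3t) - 2C_2e^(-4t)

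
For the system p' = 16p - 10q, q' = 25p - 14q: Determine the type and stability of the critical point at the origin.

unstable spiral

A = [[16,-10],[25,-14]]; det(A-λI) = λ^2 - 2λ + 26.
λ = 1 ± 5i: positive real part.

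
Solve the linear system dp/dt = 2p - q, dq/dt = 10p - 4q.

p(t) = -c_1e^(-t)cos(t) - c_2e^(-t)sin(t), q(t) = -c_1e^(-t)sin(t) - 3c_1e^(-t)cos(t) - 3c_2e^(-t)sin(t) + c_2e^(-t)cos(t)

Coefficient matrix A = [[2, -1], [10, -4]].
Characteristic polynomial det(A - λI) = λ^2 + 2λ + 2 = 0.
Eigenvalues λ = -1 ± i (complex conjugate pair).
For λ=-1+i: an eigenvector is (-1,-3) - i(0,-1) = (-1, -3 + i).
A real fundamental pair from Re and Im of e^((-1+i)t)v: X_1 = e^(-t)(cos(t)·(-1,-3) + sin(t)·(0,-1)), X_2 = e^(-t)(sin(t)·(-1,-3) - cos(t)·(0,-1)).
General solution: c_1X_1 + c_2X_2.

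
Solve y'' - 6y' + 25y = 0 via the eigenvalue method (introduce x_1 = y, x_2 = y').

Let x_1 = y, x_2 = y'. Then x_1' = x_2 and x_2' = -25x_1 + 6x_2.
A = [[0,1],[-25,6]]; det(A-λI) = λ^2 - 6λ + 25.
Eigenvalues λ = 3 ± 4i.

y(t) = K_1e^(3t)cos(4t) + K_2e^(3t)sin(4t)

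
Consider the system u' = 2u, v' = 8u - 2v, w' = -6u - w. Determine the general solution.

Coefficient matrix A = [[2, 0, 0], [8, -2, 0], [-6, 0, -1]].
det(A - λI) = 0 gives eigenvalues λ = -2, 2, -1.
For λ=-2: eigenvector (0,1,0).
For λ=2: eigenvector (1,2,-2).
For λ=-1: eigenvector (0,0,1).
General solution: K_1e^(-2t)(0,1,0) + K_2e^(2t)(1,2,-2) + K_3e^(-t)(0,0,1).

u(t) = K_2e^(2t), v(t) = K_1e^(-2t) + 2K_2e^(2t), w(t) = -2K_2e^(2t) + K_3e^(-t)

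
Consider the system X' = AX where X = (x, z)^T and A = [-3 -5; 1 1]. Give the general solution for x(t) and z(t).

x(t) = -2c_1e^(-t)sin(t) + c_1e^(-t)cos(t) + c_2e^(-t)sin(t) + 2c_2e^(-t)cos(t), z(t) = c_1e^(-t)sin(t) - c_2e^(-t)cos(t)

Coefficient matrix A = [[-3, -5], [1, 1]].
Characteristic polynomial det(A - λI) = λ^2 + 2λ + 2 = 0.
Eigenvalues λ = -1 ± i (complex conjugate pair).
For λ=-1+i: an eigenvector is (1,0) - i(-2,1) = (1 + 2i, 0 - i).
A real fundamental pair from Re and Im of e^((-1+i)t)v: X_1 = e^(-t)(cos(t)·(1,0) + sin(t)·(-2,1)), X_2 = e^(-t)(sin(t)·(1,0) - cos(t)·(-2,1)).
General solution: c_1X_1 + c_2X_2.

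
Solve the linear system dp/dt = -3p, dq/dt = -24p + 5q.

Coefficient matrix A = [[-3, 0], [-24, 5]].
Characteristic polynomial det(A - λI) = λ^2 - 2λ - 15 = 0.
Eigenvalues λ = -3, 5.
For λ=-3: (A-λI) row 2 is [-24, 8], so an eigenvector is (1, 3).
For λ=5: (A-λI) row 1 is [-8, 0], so an eigenvector is (0, -1).
General solution: c_1e^(-3t)(1,3) + c_2e^(5t)(0,-1).

p(t) = c_1e^(-3t), q(t) = 3c_1e^(-3t) - c_2e^(5t)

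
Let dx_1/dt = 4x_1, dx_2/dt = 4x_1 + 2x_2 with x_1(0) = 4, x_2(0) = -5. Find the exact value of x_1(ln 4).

A = [[4,0],[4,2]]; eigenvalues λ = 2, 4.
Eigenvectors: (0,1) for λ=2, (-1,-2) for λ=4.
From the initial condition, c_1 = -13, c_2 = -4.
x_1(ln 4) = (-13)(4^2)(0) + (-4)(4^4)(-1) = 1024.

1024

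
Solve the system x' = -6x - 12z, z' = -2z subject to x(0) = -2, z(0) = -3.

Coefficient matrix A = [[-6, -12], [0, -2]].
Characteristic polynomial det(A - λI) = λ^2 + 8λ + 12 = 0.
Eigenvalues λ = -2, -6.
For λ=-2: (A-λI) row 1 is [-4, -12], so an eigenvector is (3, -1).
For λ=-6: (A-λI) row 1 is [0, -12], so an eigenvector is (-1, 0).
General solution: C_1e^(-2t)(3,-1) + C_2e^(-6t)(-1,0).
Applying x(0)=-2, z(0)=-3 gives C_1=3, C_2=11.

x(t) = 9e^(-2t) - 11e^(-6t), z(t) = -3e^(-2t)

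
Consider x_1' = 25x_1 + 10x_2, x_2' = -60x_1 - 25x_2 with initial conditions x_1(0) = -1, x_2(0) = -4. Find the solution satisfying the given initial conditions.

Coefficient matrix A = [[25, 10], [-60, -25]].
Characteristic polynomial det(A - λI) = λ^2 - 25 = 0.
Eigenvalues λ = 5, -5.
For λ=5: (A-λI) row 1 is [20, 10], so an eigenvector is (1, -2).
For λ=-5: (A-λI) row 1 is [30, 10], so an eigenvector is (1, -3).
General solution: K_1e^(5t)(1,-2) + K_2e^(-5t)(1,-3).
Applying x_1(0)=-1, x_2(0)=-4 gives K_1=-7, K_2=6.

x_1(t) = -7e^(5t) + 6e^(-5t), x_2(t) = 14e^(5t) - 18e^(-5t)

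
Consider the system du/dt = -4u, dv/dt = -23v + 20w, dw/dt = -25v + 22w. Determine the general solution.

Coefficient matrix A = [[-4, 0, 0], [0, -23, 20], [0, -25, 22]].
det(A - λI) = 0 gives eigenvalues λ = -3, -4, 2.
For λ=-3: eigenvector (0,1,1).
For λ=-4: eigenvector (1,0,0).
For λ=2: eigenvector (0,4,5).
General solution: K_1e^(-3t)(0,1,1) + K_2e^(-4t)(1,0,0) + K_3e^(2t)(0,4,5).

u(t) = K_2e^(-4t), v(t) = K_1e^(-3t) + 4K_3e^(2t), w(t) = K_1e^(-3t) + 5K_3e^(2t)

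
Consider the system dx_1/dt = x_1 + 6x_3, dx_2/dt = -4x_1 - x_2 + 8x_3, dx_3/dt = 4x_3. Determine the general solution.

x_1(t) = K_1e^(t) + 2K_3e^(4t), x_2(t) = -2K_1e^(t) + K_2e^(-t), x_3(t) = K_3e^(4t)

Coefficient matrix A = [[1, 0, 6], [-4, -1, 8], [0, 0, 4]].
det(A - λI) = 0 gives eigenvalues λ = 1, -1, 4.
For λ=1: eigenvector (1,-2,0).
For λ=-1: eigenvector (0,1,0).
For λ=4: eigenvector (2,0,1).
General solution: K_1e^(t)(1,-2,0) + K_2e^(-t)(0,1,0) + K_3e^(4t)(2,0,1).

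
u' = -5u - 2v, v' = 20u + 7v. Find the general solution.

Coefficient matrix A = [[-5, -2], [20, 7]].
Characteristic polynomial det(A - λI) = λ^2 - 2λ + 5 = 0.
Eigenvalues λ = 1 ± 2i (complex conjugate pair).
For λ=1+2i: an eigenvector is (0,-1) - i(1,-3) = (0 - i, -1 + 3i).
A real fundamental pair from Re and Im of e^((1+2i)t)v: X_1 = e^(t)(cos(2t)·(0,-1) + sin(2t)·(1,-3)), X_2 = e^(t)(sin(2t)·(0,-1) - cos(2t)·(1,-3)).
General solution: C_1X_1 + C_2X_2.

u(t) = C_1e^(t)sin(2t) - C_2e^(t)cos(2t), v(t) = -3C_1e^(t)sin(2t) - C_1e^(t)cos(2t) - C_2e^(t)sin(2t) + 3C_2e^(t)cos(2t)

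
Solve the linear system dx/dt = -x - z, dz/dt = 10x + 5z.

x(t) = C_1e^(2t)sin(t) - C_2e^(2t)cos(t), z(t) = -3C_1e^(2t)sin(t) - C_1e^(2t)cos(t) - C_2e^(2t)sin(t) + 3C_2e^(2t)cos(t)

Coefficient matrix A = [[-1, -1], [10, 5]].
Characteristic polynomial det(A - λI) = λ^2 - 4λ + 5 = 0.
Eigenvalues λ = 2 ± i (complex conjugate pair).
For λ=2+i: an eigenvector is (0,-1) - i(1,-3) = (0 - i, -1 + 3i).
A real fundamental pair from Re and Im of e^((2+i)t)v: X_1 = e^(2t)(cos(t)·(0,-1) + sin(t)·(1,-3)), X_2 = e^(2t)(sin(t)·(0,-1) - cos(t)·(1,-3)).
General solution: C_1X_1 + C_2X_2.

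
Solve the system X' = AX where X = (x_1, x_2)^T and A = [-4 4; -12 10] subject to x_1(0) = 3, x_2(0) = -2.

x_1(t) = -13e^(4t) + 16e^(2t), x_2(t) = -26e^(4t) + 24e^(2t)

Coefficient matrix A = [[-4, 4], [-12, 10]].
Characteristic polynomial det(A - λI) = λ^2 - 6λ + 8 = 0.
Eigenvalues λ = 2, 4.
For λ=2: (A-λI) row 1 is [-6, 4], so an eigenvector is (2, 3).
For λ=4: (A-λI) row 1 is [-8, 4], so an eigenvector is (-1, -2).
General solution: K_1e^(2t)(2,3) + K_2e^(4t)(-1,-2).
Applying x_1(0)=3, x_2(0)=-2 gives K_1=8, K_2=13.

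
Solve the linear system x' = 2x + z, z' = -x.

Coefficient matrix A = [[2, 1], [-1, 0]].
Characteristic polynomial det(A - λI) = λ^2 - 2λ + 1 = 0.
Single eigenvalue λ = 1 with algebraic multiplicity 2.
Eigenvector v = (-1,1); generalized eigenvector w with (A-λI)w=v is (-2,1).
General solution: e^(t)[K_1·v + K_2·(t·v + w)].

x(t) = -K_1e^(t) - K_2te^(t) - 2K_2e^(t), z(t) = K_1e^(t) + K_2te^(t) + K_2e^(t)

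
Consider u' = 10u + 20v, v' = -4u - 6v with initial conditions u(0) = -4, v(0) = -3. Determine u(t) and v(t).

u(t) = -23e^(2t)sin(4t) - 4e^(2t)cos(4t), v(t) = 10e^(2t)sin(4t) - 3e^(2t)cos(4t)

Coefficient matrix A = [[10, 20], [-4, -6]].
Characteristic polynomial det(A - λI) = λ^2 - 4λ + 20 = 0.
Eigenvalues λ = 2 ± 4i (complex conjugate pair).
For λ=2+4i: an eigenvector is (2,-1) - i(-1,0) = (2 + i, -1).
A real fundamental pair from Re and Im of e^((2+4i)t)v: X_1 = e^(2t)(cos(4t)·(2,-1) + sin(4t)·(-1,0)), X_2 = e^(2t)(sin(4t)·(2,-1) - cos(4t)·(-1,0)).
General solution: K_1X_1 + K_2X_2.
Applying u(0)=-4, v(0)=-3 gives K_1=3, K_2=-10.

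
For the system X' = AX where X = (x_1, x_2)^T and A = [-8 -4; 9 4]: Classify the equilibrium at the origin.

stable improper node

A = [[-8,-4],[9,4]]; det(A-λI) = λ^2 + 4λ + 4.
repeated λ = -2 with a single eigenvector.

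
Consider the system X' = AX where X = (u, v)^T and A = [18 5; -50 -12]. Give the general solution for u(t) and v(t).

u(t) = C_1e^(3t)sin(5t) - C_2e^(3t)cos(5t), v(t) = -3C_1e^(3t)sin(5t) + C_1e^(3t)cos(5t) + C_2e^(3t)sin(5t) + 3C_2e^(3t)cos(5t)

Coefficient matrix A = [[18, 5], [-50, -12]].
Characteristic polynomial det(A - λI) = λ^2 - 6λ + 34 = 0.
Eigenvalues λ = 3 ± 5i (complex conjugate pair).
For λ=3+5i: an eigenvector is (0,1) - i(1,-3) = (0 - i, 1 + 3i).
A real fundamental pair from Re and Im of e^((3+5i)t)v: X_1 = e^(3t)(cos(5t)·(0,1) + sin(5t)·(1,-3)), X_2 = e^(3t)(sin(5t)·(0,1) - cos(5t)·(1,-3)).
General solution: C_1X_1 + C_2X_2.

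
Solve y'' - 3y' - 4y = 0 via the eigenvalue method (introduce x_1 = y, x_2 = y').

y(t) = K_1e^(-t) + K_2e^(4t)

Let x_1 = y, x_2 = y'. Then x_1' = x_2 and x_2' = 4x_1 + 3x_2.
A = [[0,1],[4,3]]; det(A-λI) = λ^2 - 3λ - 4.
Eigenvalues λ = -1, 4 with eigenvectors (1,-1), (1,4).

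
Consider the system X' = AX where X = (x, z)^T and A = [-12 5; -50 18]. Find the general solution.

Coefficient matrix A = [[-12, 5], [-50, 18]].
Characteristic polynomial det(A - λI) = λ^2 - 6λ + 34 = 0.
Eigenvalues λ = 3 ± 5i (complex conjugate pair).
For λ=3+5i: an eigenvector is (1,3) - i(0,-1) = (1, 3 + i).
A real fundamental pair from Re and Im of e^((3+5i)t)v: X_1 = e^(3t)(cos(5t)·(1,3) + sin(5t)·(0,-1)), X_2 = e^(3t)(sin(5t)·(1,3) - cos(5t)·(0,-1)).
General solution: K_1X_1 + K_2X_2.

x(t) = K_1e^(3t)cos(5t) + K_2e^(3t)sin(5t), z(t) = -K_1e^(3t)sin(5t) + 3K_1e^(3t)cos(5t) + 3K_2e^(3t)sin(5t) + K_2e^(3t)cos(5t)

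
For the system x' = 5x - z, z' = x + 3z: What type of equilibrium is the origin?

A = [[5,-1],[1,3]]; det(A-λI) = λ^2 - 8λ + 16.
repeated λ = 4 with a single eigenvector.

unstable improper node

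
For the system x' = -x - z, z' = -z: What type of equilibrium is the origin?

A = [[-1,-1],[0,-1]]; det(A-λI) = λ^2 + 2λ + 1.
repeated λ = -1 with a single eigenvector.

stable improper node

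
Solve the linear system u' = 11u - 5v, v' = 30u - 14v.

Coefficient matrix A = [[11, -5], [30, -14]].
Characteristic polynomial det(A - λI) = λ^2 + 3λ - 4 = 0.
Eigenvalues λ = 1, -4.
For λ=1: (A-λI) row 1 is [10, -5], so an eigenvector is (1, 2).
For λ=-4: (A-λI) row 1 is [15, -5], so an eigenvector is (-1, -3).
General solution: C_1e^(t)(1,2) + C_2e^(-4t)(-1,-3).

u(t) = C_1e^(t) - C_2e^(-4t), v(t) = 2C_1e^(t) - 3C_2e^(-4t)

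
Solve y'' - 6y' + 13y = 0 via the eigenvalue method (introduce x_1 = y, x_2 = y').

y(t) = c_1e^(3t)cos(2t) + c_2e^(3t)sin(2t)

Let x_1 = y, x_2 = y'. Then x_1' = x_2 and x_2' = -13x_1 + 6x_2.
A = [[0,1],[-13,6]]; det(A-λI) = λ^2 - 6λ + 13.
Eigenvalues λ = 3 ± 2i.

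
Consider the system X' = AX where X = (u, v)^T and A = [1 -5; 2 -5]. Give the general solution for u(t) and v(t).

Coefficient matrix A = [[1, -5], [2, -5]].
Characteristic polynomial det(A - λI) = λ^2 + 4λ + 5 = 0.
Eigenvalues λ = -2 ± i (complex conjugate pair).
For λ=-2+i: an eigenvector is (-2,-1) - i(-1,-1) = (-2 + i, -1 + i).
A real fundamental pair from Re and Im of e^((-2+i)t)v: X_1 = e^(-2t)(cos(t)·(-2,-1) + sin(t)·(-1,-1)), X_2 = e^(-2t)(sin(t)·(-2,-1) - cos(t)·(-1,-1)).
General solution: C_1X_1 + C_2X_2.

u(t) = -C_1e^(-2t)sin(t) - 2C_1e^(-2t)cos(t) - 2C_2e^(-2t)sin(t) + C_2e^(-2t)cos(t), v(t) = -C_1e^(-2t)sin(t) - C_1e^(-2t)cos(t) - C_2e^(-2t)sin(t) + C_2e^(-2t)cos(t)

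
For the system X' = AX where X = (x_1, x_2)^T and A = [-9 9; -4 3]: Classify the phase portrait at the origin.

A = [[-9,9],[-4,3]]; det(A-λI) = λ^2 + 6λ + 9.
repeated λ = -3 with a single eigenvector.

stable improper node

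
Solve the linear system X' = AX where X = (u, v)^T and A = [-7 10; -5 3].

u(t) = -K_1e^(-2t)sin(5t) + K_1e^(-2t)cos(5t) + K_2e^(-2t)sin(5t) + K_2e^(-2t)cos(5t), v(t) = -K_1e^(-2t)sin(5t) + K_2e^(-2t)cos(5t)

Coefficient matrix A = [[-7, 10], [-5, 3]].
Characteristic polynomial det(A - λI) = λ^2 + 4λ + 29 = 0.
Eigenvalues λ = -2 ± 5i (complex conjugate pair).
For λ=-2+5i: an eigenvector is (1,0) - i(-1,-1) = (1 + i, 0 + i).
A real fundamental pair from Re and Im of e^((-2+5i)t)v: X_1 = e^(-2t)(cos(5t)·(1,0) + sin(5t)·(-1,-1)), X_2 = e^(-2t)(sin(5t)·(1,0) - cos(5t)·(-1,-1)).
General solution: K_1X_1 + K_2X_2.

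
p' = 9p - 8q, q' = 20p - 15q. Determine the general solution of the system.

p(t) = c_1e^(-3t)sin(4t) - c_1e^(-3t)cos(4t) - c_2e^(-3t)sin(4t) - c_2e^(-3t)cos(4t), q(t) = c_1e^(-3t)sin(4t) - 2c_1e^(-3t)cos(4t) - 2c_2e^(-3t)sin(4t) - c_2e^(-3t)cos(4t)

Coefficient matrix A = [[9, -8], [20, -15]].
Characteristic polynomial det(A - λI) = λ^2 + 6λ + 25 = 0.
Eigenvalues λ = -3 ± 4i (complex conjugate pair).
For λ=-3+4i: an eigenvector is (-1,-2) - i(1,1) = (-1 - i, -2 - i).
A real fundamental pair from Re and Im of e^((-3+4i)t)v: X_1 = e^(-3t)(cos(4t)·(-1,-2) + sin(4t)·(1,1)), X_2 = e^(-3t)(sin(4t)·(-1,-2) - cos(4t)·(1,1)).
General solution: c_1X_1 + c_2X_2.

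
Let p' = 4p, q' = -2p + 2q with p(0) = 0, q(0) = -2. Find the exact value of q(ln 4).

-32

A = [[4,0],[-2,2]]; eigenvalues λ = 2, 4.
Eigenvectors: (0,-1) for λ=2, (1,-1) for λ=4.
From the initial condition, c_1 = 2, c_2 = 0.
q(ln 4) = (2)(4^2)(-1) + (0)(4^4)(-1) = -32.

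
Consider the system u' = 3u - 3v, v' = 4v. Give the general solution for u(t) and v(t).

Coefficient matrix A = [[3, -3], [0, 4]].
Characteristic polynomial det(A - λI) = λ^2 - 7λ + 12 = 0.
Eigenvalues λ = 4, 3.
For λ=4: (A-λI) row 1 is [-1, -3], so an eigenvector is (-3, 1).
For λ=3: (A-λI) row 1 is [0, -3], so an eigenvector is (-1, 0).
General solution: c_1e^(4t)(-3,1) + c_2e^(3t)(-1,0).

u(t) = -3c_1e^(4t) - c_2e^(3t), v(t) = c_1e^(4t)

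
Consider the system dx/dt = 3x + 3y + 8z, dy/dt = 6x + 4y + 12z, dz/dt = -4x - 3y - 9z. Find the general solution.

Coefficient matrix A = [[3, 3, 8], [6, 4, 12], [-4, -3, -9]].
det(A - λI) = 0 gives eigenvalues λ = 1, -2, -1.
For λ=1: eigenvector (-1,-2,1).
For λ=-2: eigenvector (1,1,-1).
For λ=-1: eigenvector (2,0,-1).
General solution: K_1e^(t)(-1,-2,1) + K_2e^(-2t)(1,1,-1) + K_3e^(-t)(2,0,-1).

x(t) = -K_1e^(t) + K_2e^(-2t) + 2K_3e^(-t), y(t) = -2K_1e^(t) + K_2e^(-2t), z(t) = K_1e^(t) - K_2e^(-2t) - K_3e^(-t)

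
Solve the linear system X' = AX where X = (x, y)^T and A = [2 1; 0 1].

Coefficient matrix A = [[2, 1], [0, 1]].
Characteristic polynomial det(A - λI) = λ^2 - 3λ + 2 = 0.
Eigenvalues λ = 1, 2.
For λ=1: (A-λI) row 1 is [1, 1], so an eigenvector is (1, -1).
For λ=2: (A-λI) row 1 is [0, 1], so an eigenvector is (-1, 0).
General solution: c_1e^(t)(1,-1) + c_2e^(2t)(-1,0).

x(t) = c_1e^(t) - c_2e^(2t), y(t) = -c_1e^(t)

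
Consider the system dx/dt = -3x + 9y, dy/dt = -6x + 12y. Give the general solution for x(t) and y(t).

Coefficient matrix A = [[-3, 9], [-6, 12]].
Characteristic polynomial det(A - λI) = λ^2 - 9λ + 18 = 0.
Eigenvalues λ = 3, 6.
For λ=3: (A-λI) row 1 is [-6, 9], so an eigenvector is (3, 2).
For λ=6: (A-λI) row 1 is [-9, 9], so an eigenvector is (1, 1).
General solution: C_1e^(3t)(3,2) + C_2e^(6t)(1,1).

x(t) = 3C_1e^(3t) + C_2e^(6t), y(t) = 2C_1e^(3t) + C_2e^(6t)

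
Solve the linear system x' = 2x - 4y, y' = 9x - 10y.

x(t) = 2C_1e^(-4t) + 2C_2te^(-4t) + C_2e^(-4t), y(t) = 3C_1e^(-4t) + 3C_2te^(-4t) + C_2e^(-4t)

Coefficient matrix A = [[2, -4], [9, -10]].
Characteristic polynomial det(A - λI) = λ^2 + 8λ + 16 = 0.
Single eigenvalue λ = -4 with algebraic multiplicity 2.
Eigenvector v = (2,3); generalized eigenvector w with (A-λI)w=v is (1,1).
General solution: e^(-4t)[C_1·v + C_2·(t·v + w)].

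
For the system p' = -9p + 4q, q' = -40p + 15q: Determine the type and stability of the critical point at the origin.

unstable spiral

A = [[-9,4],[-40,15]]; det(A-λI) = λ^2 - 6λ + 25.
λ = 3 ± 4i: positive real part.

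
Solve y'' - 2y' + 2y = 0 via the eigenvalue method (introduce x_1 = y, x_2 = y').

Let x_1 = y, x_2 = y'. Then x_1' = x_2 and x_2' = -2x_1 + 2x_2.
A = [[0,1],[-2,2]]; det(A-λI) = λ^2 - 2λ + 2.
Eigenvalues λ = 1 ± i.

y(t) = C_1e^(t)cos(t) + C_2e^(t)sin(t)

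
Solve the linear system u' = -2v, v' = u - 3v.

Coefficient matrix A = [[0, -2], [1, -3]].
Characteristic polynomial det(A - λI) = λ^2 + 3λ + 2 = 0.
Eigenvalues λ = -1, -2.
For λ=-1: (A-λI) row 1 is [1, -2], so an eigenvector is (-2, -1).
For λ=-2: (A-λI) row 1 is [2, -2], so an eigenvector is (-1, -1).
General solution: c_1e^(-t)(-2,-1) + c_2e^(-2t)(-1,-1).

u(t) = -2c_1e^(-t) - c_2e^(-2t), v(t) = -c_1e^(-t) - c_2e^(-2t)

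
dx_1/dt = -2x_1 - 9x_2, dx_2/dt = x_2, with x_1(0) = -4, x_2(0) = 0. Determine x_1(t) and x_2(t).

Coefficient matrix A = [[-2, -9], [0, 1]].
Characteristic polynomial det(A - λI) = λ^2 + λ - 2 = 0.
Eigenvalues λ = 1, -2.
For λ=1: (A-λI) row 1 is [-3, -9], so an eigenvector is (-3, 1).
For λ=-2: (A-λI) row 1 is [0, -9], so an eigenvector is (1, 0).
General solution: K_1e^(t)(-3,1) + K_2e^(-2t)(1,0).
Applying x_1(0)=-4, x_2(0)=0 gives K_1=0, K_2=-4.

x_1(t) = -4e^(-2t), x_2(t) = 0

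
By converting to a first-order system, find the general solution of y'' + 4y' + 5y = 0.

y(t) = C_1e^(-2t)cos(t) + C_2e^(-2t)sin(t)

Let x_1 = y, x_2 = y'. Then x_1' = x_2 and x_2' = -5x_1 - 4x_2.
A = [[0,1],[-5,-4]]; det(A-λI) = λ^2 + 4λ + 5.
Eigenvalues λ = -2 ± i.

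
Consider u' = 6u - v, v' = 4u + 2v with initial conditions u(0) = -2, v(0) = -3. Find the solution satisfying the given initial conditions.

u(t) = -te^(4t) - 2e^(4t), v(t) = -2te^(4t) - 3e^(4t)

Coefficient matrix A = [[6, -1], [4, 2]].
Characteristic polynomial det(A - λI) = λ^2 - 8λ + 16 = 0.
Single eigenvalue λ = 4 with algebraic multiplicity 2.
Eigenvector v = (1,2); generalized eigenvector w with (A-λI)w=v is (2,3).
General solution: e^(4t)[c_1·v + c_2·(t·v + w)].
Applying u(0)=-2, v(0)=-3 gives c_1=0, c_2=-1.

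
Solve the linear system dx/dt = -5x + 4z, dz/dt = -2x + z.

x(t) = 2C_1e^(-3t) + C_2e^(-t), z(t) = C_1e^(-3t) + C_2e^(-t)

Coefficient matrix A = [[-5, 4], [-2, 1]].
Characteristic polynomial det(A - λI) = λ^2 + 4λ + 3 = 0.
Eigenvalues λ = -3, -1.
For λ=-3: (A-λI) row 1 is [-2, 4], so an eigenvector is (2, 1).
For λ=-1: (A-λI) row 1 is [-4, 4], so an eigenvector is (1, 1).
General solution: C_1e^(-3t)(2,1) + C_2e^(-t)(1,1).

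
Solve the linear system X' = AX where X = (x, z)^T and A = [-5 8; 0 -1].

x(t) = c_1e^(-5t) - 2c_2e^(-t), z(t) = -c_2e^(-t)

Coefficient matrix A = [[-5, 8], [0, -1]].
Characteristic polynomial det(A - λI) = λ^2 + 6λ + 5 = 0.
Eigenvalues λ = -5, -1.
For λ=-5: (A-λI) row 1 is [0, 8], so an eigenvector is (1, 0).
For λ=-1: (A-λI) row 1 is [-4, 8], so an eigenvector is (-2, -1).
General solution: c_1e^(-5t)(1,0) + c_2e^(-t)(-2,-1).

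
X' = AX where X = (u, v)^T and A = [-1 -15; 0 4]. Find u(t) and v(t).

u(t) = 3C_1e^(4t) + C_2e^(-t), v(t) = -C_1e^(4t)

Coefficient matrix A = [[-1, -15], [0, 4]].
Characteristic polynomial det(A - λI) = λ^2 - 3λ - 4 = 0.
Eigenvalues λ = 4, -1.
For λ=4: (A-λI) row 1 is [-5, -15], so an eigenvector is (3, -1).
For λ=-1: (A-λI) row 1 is [0, -15], so an eigenvector is (1, 0).
General solution: C_1e^(4t)(3,-1) + C_2e^(-t)(1,0).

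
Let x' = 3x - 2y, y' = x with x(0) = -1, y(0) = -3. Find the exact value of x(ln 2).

A = [[3,-2],[1,0]]; eigenvalues λ = 2, 1.
Eigenvectors: (-2,-1) for λ=2, (-1,-1) for λ=1.
From the initial condition, c_1 = -2, c_2 = 5.
x(ln 2) = (-2)(2^2)(-2) + (5)(2^1)(-1) = 6.

6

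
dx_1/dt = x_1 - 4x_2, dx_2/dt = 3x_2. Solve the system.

Coefficient matrix A = [[1, -4], [0, 3]].
Characteristic polynomial det(A - λI) = λ^2 - 4λ + 3 = 0.
Eigenvalues λ = 1, 3.
For λ=1: (A-λI) row 1 is [0, -4], so an eigenvector is (-1, 0).
For λ=3: (A-λI) row 1 is [-2, -4], so an eigenvector is (-2, 1).
General solution: K_1e^(t)(-1,0) + K_2e^(3t)(-2,1).

x_1(t) = -K_1e^(t) - 2K_2e^(3t), x_2(t) = K_2e^(3t)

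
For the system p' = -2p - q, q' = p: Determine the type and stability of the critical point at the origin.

stable improper node

A = [[-2,-1],[1,0]]; det(A-λI) = λ^2 + 2λ + 1.
repeated λ = -1 with a single eigenvector.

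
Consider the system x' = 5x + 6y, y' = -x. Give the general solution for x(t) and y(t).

Coefficient matrix A = [[5, 6], [-1, 0]].
Characteristic polynomial det(A - λI) = λ^2 - 5λ + 6 = 0.
Eigenvalues λ = 2, 3.
For λ=2: (A-λI) row 1 is [3, 6], so an eigenvector is (-2, 1).
For λ=3: (A-λI) row 1 is [2, 6], so an eigenvector is (-3, 1).
General solution: C_1e^(2t)(-2,1) + C_2e^(3t)(-3,1).

x(t) = -2C_1e^(2t) - 3C_2e^(3t), y(t) = C_1e^(2t) + C_2e^(3t)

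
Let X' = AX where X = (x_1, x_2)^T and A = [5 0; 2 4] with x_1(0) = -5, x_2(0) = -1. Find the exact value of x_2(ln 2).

-176

A = [[5,0],[2,4]]; eigenvalues λ = 5, 4.
Eigenvectors: (1,2) for λ=5, (0,-1) for λ=4.
From the initial condition, c_1 = -5, c_2 = -9.
x_2(ln 2) = (-5)(2^5)(2) + (-9)(2^4)(-1) = -176.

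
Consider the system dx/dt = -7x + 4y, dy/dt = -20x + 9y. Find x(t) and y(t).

x(t) = -C_1e^(t)sin(4t) + C_2e^(t)cos(4t), y(t) = -2C_1e^(t)sin(4t) - C_1e^(t)cos(4t) - C_2e^(t)sin(4t) + 2C_2e^(t)cos(4t)

Coefficient matrix A = [[-7, 4], [-20, 9]].
Characteristic polynomial det(A - λI) = λ^2 - 2λ + 17 = 0.
Eigenvalues λ = 1 ± 4i (complex conjugate pair).
For λ=1+4i: an eigenvector is (0,-1) - i(-1,-2) = (0 + i, -1 + 2i).
A real fundamental pair from Re and Im of e^((1+4i)t)v: X_1 = e^(t)(cos(4t)·(0,-1) + sin(4t)·(-1,-2)), X_2 = e^(t)(sin(4t)·(0,-1) - cos(4t)·(-1,-2)).
General solution: C_1X_1 + C_2X_2.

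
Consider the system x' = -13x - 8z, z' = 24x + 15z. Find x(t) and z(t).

Coefficient matrix A = [[-13, -8], [24, 15]].
Characteristic polynomial det(A - λI) = λ^2 - 2λ - 3 = 0.
Eigenvalues λ = 3, -1.
For λ=3: (A-λI) row 1 is [-16, -8], so an eigenvector is (-1, 2).
For λ=-1: (A-λI) row 1 is [-12, -8], so an eigenvector is (-2, 3).
General solution: K_1e^(3t)(-1,2) + K_2e^(-t)(-2,3).

x(t) = -K_1e^(3t) - 2K_2e^(-t), z(t) = 2K_1e^(3t) + 3K_2e^(-t)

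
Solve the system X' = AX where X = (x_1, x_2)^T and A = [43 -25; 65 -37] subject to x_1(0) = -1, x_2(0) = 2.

x_1(t) = -18e^(3t)sin(5t) - e^(3t)cos(5t), x_2(t) = -29e^(3t)sin(5t) + 2e^(3t)cos(5t)

Coefficient matrix A = [[43, -25], [65, -37]].
Characteristic polynomial det(A - λI) = λ^2 - 6λ + 34 = 0.
Eigenvalues λ = 3 ± 5i (complex conjugate pair).
For λ=3+5i: an eigenvector is (2,3) - i(1,2) = (2 - i, 3 - 2i).
A real fundamental pair from Re and Im of e^((3+5i)t)v: X_1 = e^(3t)(cos(5t)·(2,3) + sin(5t)·(1,2)), X_2 = e^(3t)(sin(5t)·(2,3) - cos(5t)·(1,2)).
General solution: c_1X_1 + c_2X_2.
Applying x_1(0)=-1, x_2(0)=2 gives c_1=-4, c_2=-7.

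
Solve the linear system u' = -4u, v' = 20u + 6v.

Coefficient matrix A = [[-4, 0], [20, 6]].
Characteristic polynomial det(A - λI) = λ^2 - 2λ - 24 = 0.
Eigenvalues λ = -4, 6.
For λ=-4: (A-λI) row 2 is [20, 10], so an eigenvector is (-1, 2).
For λ=6: (A-λI) row 1 is [-10, 0], so an eigenvector is (0, 1).
General solution: c_1e^(-4t)(-1,2) + c_2e^(6t)(0,1).

u(t) = -c_1e^(-4t), v(t) = 2c_1e^(-4t) + c_2e^(6t)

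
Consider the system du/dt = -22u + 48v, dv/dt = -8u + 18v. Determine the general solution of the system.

u(t) = 3K_1e^(-6t) + 2K_2e^(2t), v(t) = K_1e^(-6t) + K_2e^(2t)

Coefficient matrix A = [[-22, 48], [-8, 18]].
Characteristic polynomial det(A - λI) = λ^2 + 4λ - 12 = 0.
Eigenvalues λ = -6, 2.
For λ=-6: (A-λI) row 1 is [-16, 48], so an eigenvector is (3, 1).
For λ=2: (A-λI) row 1 is [-24, 48], so an eigenvector is (2, 1).
General solution: K_1e^(-6t)(3,1) + K_2e^(2t)(2,1).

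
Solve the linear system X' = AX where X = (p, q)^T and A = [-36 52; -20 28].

Coefficient matrix A = [[-36, 52], [-20, 28]].
Characteristic polynomial det(A - λI) = λ^2 + 8λ + 32 = 0.
Eigenvalues λ = -4 ± 4i (complex conjugate pair).
For λ=-4+4i: an eigenvector is (-3,-2) - i(-2,-1) = (-3 + 2i, -2 + i).
A real fundamental pair from Re and Im of e^((-4+4i)t)v: X_1 = e^(-4t)(cos(4t)·(-3,-2) + sin(4t)·(-2,-1)), X_2 = e^(-4t)(sin(4t)·(-3,-2) - cos(4t)·(-2,-1)).
General solution: K_1X_1 + K_2X_2.

p(t) = -2K_1e^(-4t)sin(4t) - 3K_1e^(-4t)cos(4t) - 3K_2e^(-4t)sin(4t) + 2K_2e^(-4t)cos(4t), q(t) = -K_1e^(-4t)sin(4t) - 2K_1e^(-4t)cos(4t) - 2K_2e^(-4t)sin(4t) + K_2e^(-4t)cos(4t)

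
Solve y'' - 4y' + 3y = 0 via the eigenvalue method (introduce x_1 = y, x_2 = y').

Let x_1 = y, x_2 = y'. Then x_1' = x_2 and x_2' = -3x_1 + 4x_2.
A = [[0,1],[-3,4]]; det(A-λI) = λ^2 - 4λ + 3.
Eigenvalues λ = 1, 3 with eigenvectors (1,1), (1,3).

y(t) = C_1e^(t) + C_2e^(3t)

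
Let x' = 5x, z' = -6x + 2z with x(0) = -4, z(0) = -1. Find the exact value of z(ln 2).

220

A = [[5,0],[-6,2]]; eigenvalues λ = 2, 5.
Eigenvectors: (0,1) for λ=2, (1,-2) for λ=5.
From the initial condition, c_1 = -9, c_2 = -4.
z(ln 2) = (-9)(2^2)(1) + (-4)(2^5)(-2) = 220.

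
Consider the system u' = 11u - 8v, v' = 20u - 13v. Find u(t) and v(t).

u(t) = -K_1e^(-t)sin(4t) - K_1e^(-t)cos(4t) - K_2e^(-t)sin(4t) + K_2e^(-t)cos(4t), v(t) = -2K_1e^(-t)sin(4t) - K_1e^(-t)cos(4t) - K_2e^(-t)sin(4t) + 2K_2e^(-t)cos(4t)

Coefficient matrix A = [[11, -8], [20, -13]].
Characteristic polynomial det(A - λI) = λ^2 + 2λ + 17 = 0.
Eigenvalues λ = -1 ± 4i (complex conjugate pair).
For λ=-1+4i: an eigenvector is (-1,-1) - i(-1,-2) = (-1 + i, -1 + 2i).
A real fundamental pair from Re and Im of e^((-1+4i)t)v: X_1 = e^(-t)(cos(4t)·(-1,-1) + sin(4t)·(-1,-2)), X_2 = e^(-t)(sin(4t)·(-1,-1) - cos(4t)·(-1,-2)).
General solution: K_1X_1 + K_2X_2.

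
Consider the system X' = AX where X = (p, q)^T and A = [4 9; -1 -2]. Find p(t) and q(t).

Coefficient matrix A = [[4, 9], [-1, -2]].
Characteristic polynomial det(A - λI) = λ^2 - 2λ + 1 = 0.
Single eigenvalue λ = 1 with algebraic multiplicity 2.
Eigenvector v = (3,-1); generalized eigenvector w with (A-λI)w=v is (-2,1).
General solution: e^(t)[C_1·v + C_2·(t·v + w)].

p(t) = 3C_1e^(t) + 3C_2te^(t) - 2C_2e^(t), q(t) = -C_1e^(t) - C_2te^(t) + C_2e^(t)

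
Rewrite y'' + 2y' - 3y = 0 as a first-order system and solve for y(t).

Let x_1 = y, x_2 = y'. Then x_1' = x_2 and x_2' = 3x_1 - 2x_2.
A = [[0,1],[3,-2]]; det(A-λI) = λ^2 + 2λ - 3.
Eigenvalues λ = 1, -3 with eigenvectors (1,1), (1,-3).

y(t) = C_1e^(t) + C_2e^(-3t)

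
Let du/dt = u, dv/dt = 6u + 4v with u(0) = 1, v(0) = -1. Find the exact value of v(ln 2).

A = [[1,0],[6,4]]; eigenvalues λ = 1, 4.
Eigenvectors: (-1,2) for λ=1, (0,-1) for λ=4.
From the initial condition, c_1 = -1, c_2 = -1.
v(ln 2) = (-1)(2^1)(2) + (-1)(2^4)(-1) = 12.

12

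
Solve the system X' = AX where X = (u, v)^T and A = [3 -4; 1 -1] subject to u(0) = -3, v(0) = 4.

Coefficient matrix A = [[3, -4], [1, -1]].
Characteristic polynomial det(A - λI) = λ^2 - 2λ + 1 = 0.
Single eigenvalue λ = 1 with algebraic multiplicity 2.
Eigenvector v = (-2,-1); generalized eigenvector w with (A-λI)w=v is (3,2).
General solution: e^(t)[c_1·v + c_2·(t·v + w)].
Applying u(0)=-3, v(0)=4 gives c_1=18, c_2=11.

u(t) = -22te^(t) - 3e^(t), v(t) = -11te^(t) + 4e^(t)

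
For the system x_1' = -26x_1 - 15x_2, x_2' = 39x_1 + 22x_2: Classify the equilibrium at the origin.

stable spiral

A = [[-26,-15],[39,22]]; det(A-λI) = λ^2 + 4λ + 13.
λ = -2 ± 3i: negative real part.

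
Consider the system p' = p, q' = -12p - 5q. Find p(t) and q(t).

Coefficient matrix A = [[1, 0], [-12, -5]].
Characteristic polynomial det(A - λI) = λ^2 + 4λ - 5 = 0.
Eigenvalues λ = -5, 1.
For λ=-5: (A-λI) row 1 is [6, 0], so an eigenvector is (0, 1).
For λ=1: (A-λI) row 2 is [-12, -6], so an eigenvector is (-1, 2).
General solution: c_1e^(-5t)(0,1) + c_2e^(t)(-1,2).

p(t) = -c_2e^(t), q(t) = c_1e^(-5t) + 2c_2e^(t)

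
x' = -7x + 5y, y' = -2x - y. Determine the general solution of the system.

x(t) = -2C_1e^(-4t)sin(t) - C_1e^(-4t)cos(t) - C_2e^(-4t)sin(t) + 2C_2e^(-4t)cos(t), y(t) = -C_1e^(-4t)sin(t) - C_1e^(-4t)cos(t) - C_2e^(-4t)sin(t) + C_2e^(-4t)cos(t)

Coefficient matrix A = [[-7, 5], [-2, -1]].
Characteristic polynomial det(A - λI) = λ^2 + 8λ + 17 = 0.
Eigenvalues λ = -4 ± i (complex conjugate pair).
For λ=-4+i: an eigenvector is (-1,-1) - i(-2,-1) = (-1 + 2i, -1 + i).
A real fundamental pair from Re and Im of e^((-4+i)t)v: X_1 = e^(-4t)(cos(t)·(-1,-1) + sin(t)·(-2,-1)), X_2 = e^(-4t)(sin(t)·(-1,-1) - cos(t)·(-2,-1)).
General solution: C_1X_1 + C_2X_2.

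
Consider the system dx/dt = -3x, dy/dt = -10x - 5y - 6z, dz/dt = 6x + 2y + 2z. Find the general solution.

Coefficient matrix A = [[-3, 0, 0], [-10, -5, -6], [6, 2, 2]].
det(A - λI) = 0 gives eigenvalues λ = -2, -3, -1.
For λ=-2: eigenvector (0,-2,1).
For λ=-3: eigenvector (-1,-7,4).
For λ=-1: eigenvector (0,-3,2).
General solution: C_1e^(-2t)(0,-2,1) + C_2e^(-3t)(-1,-7,4) + C_3e^(-t)(0,-3,2).

x(t) = -C_2e^(-3t), y(t) = -2C_1e^(-2t) - 7C_2e^(-3t) - 3C_3e^(-t), z(t) = C_1e^(-2t) + 4C_2e^(-3t) + 2C_3e^(-t)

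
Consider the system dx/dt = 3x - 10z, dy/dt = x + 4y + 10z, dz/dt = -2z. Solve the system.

x(t) = K_1e^(3t) + 2K_2e^(-2t), y(t) = -K_1e^(3t) - 2K_2e^(-2t) + K_3e^(4t), z(t) = K_2e^(-2t)

Coefficient matrix A = [[3, 0, -10], [1, 4, 10], [0, 0, -2]].
det(A - λI) = 0 gives eigenvalues λ = 3, -2, 4.
For λ=3: eigenvector (1,-1,0).
For λ=-2: eigenvector (2,-2,1).
For λ=4: eigenvector (0,1,0).
General solution: K_1e^(3t)(1,-1,0) + K_2e^(-2t)(2,-2,1) + K_3e^(4t)(0,1,0).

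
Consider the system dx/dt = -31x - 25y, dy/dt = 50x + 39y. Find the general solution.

Coefficient matrix A = [[-31, -25], [50, 39]].
Characteristic polynomial det(A - λI) = λ^2 - 8λ + 41 = 0.
Eigenvalues λ = 4 ± 5i (complex conjugate pair).
For λ=4+5i: an eigenvector is (1,-1) - i(-2,3) = (1 + 2i, -1 - 3i).
A real fundamental pair from Re and Im of e^((4+5i)t)v: X_1 = e^(4t)(cos(5t)·(1,-1) + sin(5t)·(-2,3)), X_2 = e^(4t)(sin(5t)·(1,-1) - cos(5t)·(-2,3)).
General solution: c_1X_1 + c_2X_2.

x(t) = -2c_1e^(4t)sin(5t) + c_1e^(4t)cos(5t) + c_2e^(4t)sin(5t) + 2c_2e^(4t)cos(5t), y(t) = 3c_1e^(4t)sin(5t) - c_1e^(4t)cos(5t) - c_2e^(4t)sin(5t) - 3c_2e^(4t)cos(5t)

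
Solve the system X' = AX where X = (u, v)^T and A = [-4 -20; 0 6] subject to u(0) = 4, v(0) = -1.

u(t) = 2e^(6t) + 2e^(-4t), v(t) = -e^(6t)

Coefficient matrix A = [[-4, -20], [0, 6]].
Characteristic polynomial det(A - λI) = λ^2 - 2λ - 24 = 0.
Eigenvalues λ = -4, 6.
For λ=-4: (A-λI) row 1 is [0, -20], so an eigenvector is (1, 0).
For λ=6: (A-λI) row 1 is [-10, -20], so an eigenvector is (-2, 1).
General solution: K_1e^(-4t)(1,0) + K_2e^(6t)(-2,1).
Applying u(0)=4, v(0)=-1 gives K_1=2, K_2=-1.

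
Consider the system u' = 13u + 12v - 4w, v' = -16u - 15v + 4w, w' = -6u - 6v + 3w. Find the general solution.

u(t) = c_1e^(t) - 2c_2e^(-3t) + 2c_3e^(3t), v(t) = -c_1e^(t) + 3c_2e^(-3t) - 2c_3e^(3t), w(t) = c_2e^(-3t) - c_3e^(3t)

Coefficient matrix A = [[13, 12, -4], [-16, -15, 4], [-6, -6, 3]].
det(A - λI) = 0 gives eigenvalues λ = 1, -3, 3.
For λ=1: eigenvector (1,-1,0).
For λ=-3: eigenvector (-2,3,1).
For λ=3: eigenvector (2,-2,-1).
General solution: c_1e^(t)(1,-1,0) + c_2e^(-3t)(-2,3,1) + c_3e^(3t)(2,-2,-1).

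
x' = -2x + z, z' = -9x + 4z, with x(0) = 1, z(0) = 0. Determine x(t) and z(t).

x(t) = -3te^(t) + e^(t), z(t) = -9te^(t)

Coefficient matrix A = [[-2, 1], [-9, 4]].
Characteristic polynomial det(A - λI) = λ^2 - 2λ + 1 = 0.
Single eigenvalue λ = 1 with algebraic multiplicity 2.
Eigenvector v = (1,3); generalized eigenvector w with (A-λI)w=v is (0,1).
General solution: e^(t)[C_1·v + C_2·(t·v + w)].
Applying x(0)=1, z(0)=0 gives C_1=1, C_2=-3.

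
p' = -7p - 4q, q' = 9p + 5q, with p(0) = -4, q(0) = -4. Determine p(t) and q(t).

p(t) = 40te^(-t) - 4e^(-t), q(t) = -60te^(-t) - 4e^(-t)

Coefficient matrix A = [[-7, -4], [9, 5]].
Characteristic polynomial det(A - λI) = λ^2 + 2λ + 1 = 0.
Single eigenvalue λ = -1 with algebraic multiplicity 2.
Eigenvector v = (-2,3); generalized eigenvector w with (A-λI)w=v is (1,-1).
General solution: e^(-t)[c_1·v + c_2·(t·v + w)].
Applying p(0)=-4, q(0)=-4 gives c_1=-8, c_2=-20.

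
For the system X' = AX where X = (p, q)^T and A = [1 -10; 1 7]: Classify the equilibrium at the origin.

unstable spiral

A = [[1,-10],[1,7]]; det(A-λI) = λ^2 - 8λ + 17.
λ = 4 ± i: positive real part.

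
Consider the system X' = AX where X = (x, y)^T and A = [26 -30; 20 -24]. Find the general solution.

x(t) = 3K_1e^(6t) - K_2e^(-4t), y(t) = 2K_1e^(6t) - K_2e^(-4t)

Coefficient matrix A = [[26, -30], [20, -24]].
Characteristic polynomial det(A - λI) = λ^2 - 2λ - 24 = 0.
Eigenvalues λ = 6, -4.
For λ=6: (A-λI) row 1 is [20, -30], so an eigenvector is (3, 2).
For λ=-4: (A-λI) row 1 is [30, -30], so an eigenvector is (-1, -1).
General solution: K_1e^(6t)(3,2) + K_2e^(-4t)(-1,-1).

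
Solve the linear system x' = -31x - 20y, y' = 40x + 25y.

Coefficient matrix A = [[-31, -20], [40, 25]].
Characteristic polynomial det(A - λI) = λ^2 + 6λ + 25 = 0.
Eigenvalues λ = -3 ± 4i (complex conjugate pair).
For λ=-3+4i: an eigenvector is (-2,3) - i(-1,1) = (-2 + i, 3 - i).
A real fundamental pair from Re and Im of e^((-3+4i)t)v: X_1 = e^(-3t)(cos(4t)·(-2,3) + sin(4t)·(-1,1)), X_2 = e^(-3t)(sin(4t)·(-2,3) - cos(4t)·(-1,1)).
General solution: C_1X_1 + C_2X_2.

x(t) = -C_1e^(-3t)sin(4t) - 2C_1e^(-3t)cos(4t) - 2C_2e^(-3t)sin(4t) + C_2e^(-3t)cos(4t), y(t) = C_1e^(-3t)sin(4t) + 3C_1e^(-3t)cos(4t) + 3C_2e^(-3t)sin(4t) - C_2e^(-3t)cos(4t)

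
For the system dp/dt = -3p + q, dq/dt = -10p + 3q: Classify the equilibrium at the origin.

center

A = [[-3,1],[-10,3]]; det(A-λI) = λ^2 + 1.
λ = 0 ± i: zero real part.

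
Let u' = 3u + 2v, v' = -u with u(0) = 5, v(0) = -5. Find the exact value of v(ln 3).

A = [[3,2],[-1,0]]; eigenvalues λ = 2, 1.
Eigenvectors: (2,-1) for λ=2, (1,-1) for λ=1.
From the initial condition, c_1 = 0, c_2 = 5.
v(ln 3) = (0)(3^2)(-1) + (5)(3^1)(-1) = -15.

-15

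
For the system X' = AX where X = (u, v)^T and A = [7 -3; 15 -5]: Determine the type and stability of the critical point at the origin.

A = [[7,-3],[15,-5]]; det(A-λI) = λ^2 - 2λ + 10.
λ = 1 ± 3i: positive real part.

unstable spiral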